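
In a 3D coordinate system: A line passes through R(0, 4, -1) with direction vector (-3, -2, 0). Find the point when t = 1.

P(t) = R + t·d
  = (0 + (-3)·1, 4 + (-2)·1, -1 + 0·1)
  = (0 - 3, 4 - 2, -1 + 0)
  = (-3, 2, -1)

(-3, 2, -1)


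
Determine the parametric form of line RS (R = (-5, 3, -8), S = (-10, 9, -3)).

Direction vector d = S - R = (-10 + 5, 9 - 3, -3 + 8) = (-5, 6, 5)
Parametric form r = R + t·d:
x = -5 - 5t, y = 3 + 6t, z = -8 + 5t

x = -5 - 5t, y = 3 + 6t, z = -8 + 5t


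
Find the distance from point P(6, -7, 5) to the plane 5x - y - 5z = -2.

distance = |a·x₀ + b·y₀ + c·z₀ - d| / √(a² + b² + c²)
  = |5·6 + (-1)·(-7) + (-5)·5 - (-2)| / √(5² + (-1)² + (-5)²)
  = |30 + 7 - 25 + 2| / √(25 + 1 + 25)
  = |14| / √51
  = 14 / 7.141
  ≈ 1.96

1.96


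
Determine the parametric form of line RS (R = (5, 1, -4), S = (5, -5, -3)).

Direction vector d = S - R = (5 - 5, -5 - 1, -3 + 4) = (0, -6, 1)
Parametric form r = R + t·d:
x = 5, y = 1 - 6t, z = -4 + t

x = 5, y = 1 - 6t, z = -4 + t


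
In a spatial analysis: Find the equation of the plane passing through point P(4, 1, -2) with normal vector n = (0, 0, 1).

The plane through P with normal n = (a, b, c) satisfies n·(r - P) = 0,
i.e. ax + by + cz = a·x₀ + b·y₀ + c·z₀.
d = 0·4 + 0·1 + 1·(-2)
  = 0 + 0 - 2
  = -2
Equation: z = -2

z = -2


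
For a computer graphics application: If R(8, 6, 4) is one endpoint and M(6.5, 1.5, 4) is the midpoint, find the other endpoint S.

S = 2M - R
  = (2·6.5 - 8, 2·1.5 - 6, 2·4 - 4)
  = (13 - 8, 3 - 6, 8 - 4)
  = (5, -3, 4)

(5, -3, 4)


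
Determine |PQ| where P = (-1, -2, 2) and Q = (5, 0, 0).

d = √[(x₂-x₁)² + (y₂-y₁)² + (z₂-z₁)²]
  = √[6² + 2² + (-2)²]
  = √[36 + 4 + 4]
  = √44
  ≈ 6.633

6.633


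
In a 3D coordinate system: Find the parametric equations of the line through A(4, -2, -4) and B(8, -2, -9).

Direction vector d = B - A = (8 - 4, -2 + 2, -9 + 4) = (4, 0, -5)
Parametric form r = A + t·d:
x = 4 + 4t, y = -2, z = -4 - 5t

x = 4 + 4t, y = -2, z = -4 - 5t


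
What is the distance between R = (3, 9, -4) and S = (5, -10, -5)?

d = √[(x₂-x₁)² + (y₂-y₁)² + (z₂-z₁)²]
  = √[2² + (-19)² + (-1)²]
  = √[4 + 361 + 1]
  = √366
  ≈ 19.13

19.13


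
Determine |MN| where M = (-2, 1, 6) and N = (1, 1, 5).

d = √[(x₂-x₁)² + (y₂-y₁)² + (z₂-z₁)²]
  = √[3² + 0² + (-1)²]
  = √[9 + 0 + 1]
  = √10
  ≈ 3.162

3.162


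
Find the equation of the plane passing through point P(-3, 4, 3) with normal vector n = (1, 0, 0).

The plane through P with normal n = (a, b, c) satisfies n·(r - P) = 0,
i.e. ax + by + cz = a·x₀ + b·y₀ + c·z₀.
d = 1·(-3) + 0·4 + 0·3
  = -3 + 0 + 0
  = -3
Equation: x = -3

x = -3


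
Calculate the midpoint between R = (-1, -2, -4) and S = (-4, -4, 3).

M = ((x₁+x₂)/2, (y₁+y₂)/2, (z₁+z₂)/2)
  = ((-1 - 4)/2, (-2 - 4)/2, (-4 + 3)/2)
  = (-5/2, -6/2, -1/2)
  = (-2.5, -3, -0.5)

(-2.5, -3, -0.5)


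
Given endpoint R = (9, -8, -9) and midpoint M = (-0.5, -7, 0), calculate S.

S = 2M - R
  = (2·(-0.5) - 9, 2·(-7) - (-8), 2·0 - (-9))
  = (-1 - 9, -14 + 8, 0 + 9)
  = (-10, -6, 9)

(-10, -6, 9)


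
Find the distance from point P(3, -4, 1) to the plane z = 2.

distance = |a·x₀ + b·y₀ + c·z₀ - d| / √(a² + b² + c²)
  = |0·3 + 0·(-4) + 1·1 - 2| / √(0² + 0² + 1²)
  = |0 + 0 + 1 - 2| / √(0 + 0 + 1)
  = |-1| / √1
  = 1 / 1
  ≈ 1

1


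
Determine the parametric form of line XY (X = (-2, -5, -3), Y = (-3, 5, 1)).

Direction vector d = Y - X = (-3 + 2, 5 + 5, 1 + 3) = (-1, 10, 4)
Parametric form r = X + t·d:
x = -2 - t, y = -5 + 10t, z = -3 + 4t

x = -2 - t, y = -5 + 10t, z = -3 + 4t


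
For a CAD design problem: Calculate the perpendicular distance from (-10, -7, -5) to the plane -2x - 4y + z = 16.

distance = |a·x₀ + b·y₀ + c·z₀ - d| / √(a² + b² + c²)
  = |(-2)·(-10) + (-4)·(-7) + 1·(-5) - 16| / √((-2)² + (-4)² + 1²)
  = |20 + 28 - 5 - 16| / √(4 + 16 + 1)
  = |27| / √21
  = 27 / 4.583
  ≈ 5.892

5.892


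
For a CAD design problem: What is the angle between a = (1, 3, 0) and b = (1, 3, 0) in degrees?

a·b = 1·1 + 3·3 + 0·0 = 1 + 9 + 0 = 10
|a| = √(1² + 3² + 0²) = √10 ≈ 3.162
|b| = √(1² + 3² + 0²) = √10 ≈ 3.162
cos θ = (a·b)/(|a||b|) = 10/(3.162·3.162) ≈ 1
θ = arccos(1) ≈ 0°

0°


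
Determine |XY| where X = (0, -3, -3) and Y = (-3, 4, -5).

d = √[(x₂-x₁)² + (y₂-y₁)² + (z₂-z₁)²]
  = √[(-3)² + 7² + (-2)²]
  = √[9 + 49 + 4]
  = √62
  ≈ 7.874

7.874


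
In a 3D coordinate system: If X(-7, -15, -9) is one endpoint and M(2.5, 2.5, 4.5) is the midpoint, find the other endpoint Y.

Y = 2M - X
  = (2·2.5 - (-7), 2·2.5 - (-15), 2·4.5 - (-9))
  = (5 + 7, 5 + 15, 9 + 9)
  = (12, 20, 18)

(12, 20, 18)


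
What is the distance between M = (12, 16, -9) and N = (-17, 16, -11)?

d = √[(x₂-x₁)² + (y₂-y₁)² + (z₂-z₁)²]
  = √[(-29)² + 0² + (-2)²]
  = √[841 + 0 + 4]
  = √845
  ≈ 29.07

29.07


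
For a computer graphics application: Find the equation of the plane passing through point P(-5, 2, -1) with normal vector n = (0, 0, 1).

The plane through P with normal n = (a, b, c) satisfies n·(r - P) = 0,
i.e. ax + by + cz = a·x₀ + b·y₀ + c·z₀.
d = 0·(-5) + 0·2 + 1·(-1)
  = 0 + 0 - 1
  = -1
Equation: z = -1

z = -1


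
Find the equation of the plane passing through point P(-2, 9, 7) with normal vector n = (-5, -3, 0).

The plane through P with normal n = (a, b, c) satisfies n·(r - P) = 0,
i.e. ax + by + cz = a·x₀ + b·y₀ + c·z₀.
d = (-5)·(-2) + (-3)·9 + 0·7
  = 10 - 27 + 0
  = -17
Equation: -5x - 3y = -17

-5x - 3y = -17


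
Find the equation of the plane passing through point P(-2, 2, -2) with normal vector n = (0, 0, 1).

The plane through P with normal n = (a, b, c) satisfies n·(r - P) = 0,
i.e. ax + by + cz = a·x₀ + b·y₀ + c·z₀.
d = 0·(-2) + 0·2 + 1·(-2)
  = 0 + 0 - 2
  = -2
Equation: z = -2

z = -2


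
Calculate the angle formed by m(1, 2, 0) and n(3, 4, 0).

m·n = 1·3 + 2·4 + 0·0 = 3 + 8 + 0 = 11
|m| = √(1² + 2² + 0²) = √5 ≈ 2.236
|n| = √(3² + 4² + 0²) = √25 ≈ 5
cos θ = (m·n)/(|m||n|) = 11/(2.236·5) ≈ 0.9839
θ = arccos(0.9839) ≈ 10.3°

10.3°


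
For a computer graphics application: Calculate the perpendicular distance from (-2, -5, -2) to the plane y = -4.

distance = |a·x₀ + b·y₀ + c·z₀ - d| / √(a² + b² + c²)
  = |0·(-2) + 1·(-5) + 0·(-2) - (-4)| / √(0² + 1² + 0²)
  = |0 - 5 + 0 + 4| / √(0 + 1 + 0)
  = |-1| / √1
  = 1 / 1
  ≈ 1

1


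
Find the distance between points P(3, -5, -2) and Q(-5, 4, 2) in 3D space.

d = √[(x₂-x₁)² + (y₂-y₁)² + (z₂-z₁)²]
  = √[(-8)² + 9² + 4²]
  = √[64 + 81 + 16]
  = √161
  ≈ 12.69

12.69


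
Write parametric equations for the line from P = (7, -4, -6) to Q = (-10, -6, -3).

Direction vector d = Q - P = (-10 - 7, -6 + 4, -3 + 6) = (-17, -2, 3)
Parametric form r = P + t·d:
x = 7 - 17t, y = -4 - 2t, z = -6 + 3t

x = 7 - 17t, y = -4 - 2t, z = -6 + 3t


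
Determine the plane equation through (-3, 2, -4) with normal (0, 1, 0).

The plane through P with normal n = (a, b, c) satisfies n·(r - P) = 0,
i.e. ax + by + cz = a·x₀ + b·y₀ + c·z₀.
d = 0·(-3) + 1·2 + 0·(-4)
  = 0 + 2 + 0
  = 2
Equation: y = 2

y = 2


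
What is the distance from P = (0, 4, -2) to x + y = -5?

distance = |a·x₀ + b·y₀ + c·z₀ - d| / √(a² + b² + c²)
  = |1·0 + 1·4 + 0·(-2) - (-5)| / √(1² + 1² + 0²)
  = |0 + 4 + 0 + 5| / √(1 + 1 + 0)
  = |9| / √2
  = 9 / 1.414
  ≈ 6.364

6.364


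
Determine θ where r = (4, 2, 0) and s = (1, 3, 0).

r·s = 4·1 + 2·3 + 0·0 = 4 + 6 + 0 = 10
|r| = √(4² + 2² + 0²) = √20 ≈ 4.472
|s| = √(1² + 3² + 0²) = √10 ≈ 3.162
cos θ = (r·s)/(|r||s|) = 10/(4.472·3.162) ≈ 0.7071
θ = arccos(0.7071) ≈ 45°

45°


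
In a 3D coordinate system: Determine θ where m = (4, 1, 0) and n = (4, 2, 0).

m·n = 4·4 + 1·2 + 0·0 = 16 + 2 + 0 = 18
|m| = √(4² + 1² + 0²) = √17 ≈ 4.123
|n| = √(4² + 2² + 0²) = √20 ≈ 4.472
cos θ = (m·n)/(|m||n|) = 18/(4.123·4.472) ≈ 0.9762
θ = arccos(0.9762) ≈ 12.53°

12.53°


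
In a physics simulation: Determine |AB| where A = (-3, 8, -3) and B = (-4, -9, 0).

d = √[(x₂-x₁)² + (y₂-y₁)² + (z₂-z₁)²]
  = √[(-1)² + (-17)² + 3²]
  = √[1 + 289 + 9]
  = √299
  ≈ 17.29

17.29


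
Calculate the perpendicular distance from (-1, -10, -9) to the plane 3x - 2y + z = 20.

distance = |a·x₀ + b·y₀ + c·z₀ - d| / √(a² + b² + c²)
  = |3·(-1) + (-2)·(-10) + 1·(-9) - 20| / √(3² + (-2)² + 1²)
  = |-3 + 20 - 9 - 20| / √(9 + 4 + 1)
  = |-12| / √14
  = 12 / 3.742
  ≈ 3.207

3.207


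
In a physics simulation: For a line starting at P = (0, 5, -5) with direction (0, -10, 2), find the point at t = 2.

P(t) = P + t·d
  = (0 + 0·2, 5 + (-10)·2, -5 + 2·2)
  = (0 + 0, 5 - 20, -5 + 4)
  = (0, -15, -1)

(0, -15, -1)


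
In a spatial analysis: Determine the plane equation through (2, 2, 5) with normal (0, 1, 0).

The plane through P with normal n = (a, b, c) satisfies n·(r - P) = 0,
i.e. ax + by + cz = a·x₀ + b·y₀ + c·z₀.
d = 0·2 + 1·2 + 0·5
  = 0 + 2 + 0
  = 2
Equation: y = 2

y = 2


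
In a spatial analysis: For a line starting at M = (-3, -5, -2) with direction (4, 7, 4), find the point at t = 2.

P(t) = M + t·d
  = (-3 + 4·2, -5 + 7·2, -2 + 4·2)
  = (-3 + 8, -5 + 14, -2 + 8)
  = (5, 9, 6)

(5, 9, 6)


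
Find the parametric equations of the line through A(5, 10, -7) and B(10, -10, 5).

Direction vector d = B - A = (10 - 5, -10 - 10, 5 + 7) = (5, -20, 12)
Parametric form r = A + t·d:
x = 5 + 5t, y = 10 - 20t, z = -7 + 12t

x = 5 + 5t, y = 10 - 20t, z = -7 + 12t


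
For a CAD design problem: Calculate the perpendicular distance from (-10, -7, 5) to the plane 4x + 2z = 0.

distance = |a·x₀ + b·y₀ + c·z₀ - d| / √(a² + b² + c²)
  = |4·(-10) + 0·(-7) + 2·5 - 0| / √(4² + 0² + 2²)
  = |-40 + 0 + 10 + 0| / √(16 + 0 + 4)
  = |-30| / √20
  = 30 / 4.472
  ≈ 6.708

6.708


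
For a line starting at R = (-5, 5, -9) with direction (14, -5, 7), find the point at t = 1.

P(t) = R + t·d
  = (-5 + 14·1, 5 + (-5)·1, -9 + 7·1)
  = (-5 + 14, 5 - 5, -9 + 7)
  = (9, 0, -2)

(9, 0, -2)


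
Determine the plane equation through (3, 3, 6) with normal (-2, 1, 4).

The plane through P with normal n = (a, b, c) satisfies n·(r - P) = 0,
i.e. ax + by + cz = a·x₀ + b·y₀ + c·z₀.
d = (-2)·3 + 1·3 + 4·6
  = -6 + 3 + 24
  = 21
Equation: -2x + y + 4z = 21

-2x + y + 4z = 21


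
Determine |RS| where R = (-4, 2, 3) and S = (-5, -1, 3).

d = √[(x₂-x₁)² + (y₂-y₁)² + (z₂-z₁)²]
  = √[(-1)² + (-3)² + 0²]
  = √[1 + 9 + 0]
  = √10
  ≈ 3.162

3.162


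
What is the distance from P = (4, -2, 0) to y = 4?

distance = |a·x₀ + b·y₀ + c·z₀ - d| / √(a² + b² + c²)
  = |0·4 + 1·(-2) + 0·0 - 4| / √(0² + 1² + 0²)
  = |0 - 2 + 0 - 4| / √(0 + 1 + 0)
  = |-6| / √1
  = 6 / 1
  ≈ 6

6


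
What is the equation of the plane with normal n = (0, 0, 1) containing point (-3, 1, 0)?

The plane through P with normal n = (a, b, c) satisfies n·(r - P) = 0,
i.e. ax + by + cz = a·x₀ + b·y₀ + c·z₀.
d = 0·(-3) + 0·1 + 1·0
  = 0 + 0 + 0
  = 0
Equation: z = 0

z = 0


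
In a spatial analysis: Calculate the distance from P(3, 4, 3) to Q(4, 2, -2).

d = √[(x₂-x₁)² + (y₂-y₁)² + (z₂-z₁)²]
  = √[1² + (-2)² + (-5)²]
  = √[1 + 4 + 25]
  = √30
  ≈ 5.477

5.477


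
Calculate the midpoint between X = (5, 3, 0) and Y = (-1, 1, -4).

M = ((x₁+x₂)/2, (y₁+y₂)/2, (z₁+z₂)/2)
  = ((5 - 1)/2, (3 + 1)/2, (0 - 4)/2)
  = (4/2, 4/2, -4/2)
  = (2, 2, -2)

(2, 2, -2)


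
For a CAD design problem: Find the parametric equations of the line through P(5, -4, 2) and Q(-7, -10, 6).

Direction vector d = Q - P = (-7 - 5, -10 + 4, 6 - 2) = (-12, -6, 4)
Parametric form r = P + t·d:
x = 5 - 12t, y = -4 - 6t, z = 2 + 4t

x = 5 - 12t, y = -4 - 6t, z = 2 + 4t


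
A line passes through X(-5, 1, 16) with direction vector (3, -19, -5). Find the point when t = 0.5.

P(t) = X + t·d
  = (-5 + 3·0.5, 1 + (-19)·0.5, 16 + (-5)·0.5)
  = (-5 + 1.5, 1 - 9.5, 16 - 2.5)
  = (-3.5, -8.5, 13.5)

(-3.5, -8.5, 13.5)


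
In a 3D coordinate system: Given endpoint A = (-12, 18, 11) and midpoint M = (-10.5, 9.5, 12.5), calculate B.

B = 2M - A
  = (2·(-10.5) - (-12), 2·9.5 - 18, 2·12.5 - 11)
  = (-21 + 12, 19 - 18, 25 - 11)
  = (-9, 1, 14)

(-9, 1, 14)


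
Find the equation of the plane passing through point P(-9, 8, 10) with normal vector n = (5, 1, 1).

The plane through P with normal n = (a, b, c) satisfies n·(r - P) = 0,
i.e. ax + by + cz = a·x₀ + b·y₀ + c·z₀.
d = 5·(-9) + 1·8 + 1·10
  = -45 + 8 + 10
  = -27
Equation: 5x + y + z = -27

5x + y + z = -27


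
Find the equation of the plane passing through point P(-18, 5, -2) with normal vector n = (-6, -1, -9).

The plane through P with normal n = (a, b, c) satisfies n·(r - P) = 0,
i.e. ax + by + cz = a·x₀ + b·y₀ + c·z₀.
d = (-6)·(-18) + (-1)·5 + (-9)·(-2)
  = 108 - 5 + 18
  = 121
Equation: -6x - y - 9z = 121

-6x - y - 9z = 121


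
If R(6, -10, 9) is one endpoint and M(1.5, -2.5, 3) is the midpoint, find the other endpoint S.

S = 2M - R
  = (2·1.5 - 6, 2·(-2.5) - (-10), 2·3 - 9)
  = (3 - 6, -5 + 10, 6 - 9)
  = (-3, 5, -3)

(-3, 5, -3)


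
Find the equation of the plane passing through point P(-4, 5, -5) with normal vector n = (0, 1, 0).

The plane through P with normal n = (a, b, c) satisfies n·(r - P) = 0,
i.e. ax + by + cz = a·x₀ + b·y₀ + c·z₀.
d = 0·(-4) + 1·5 + 0·(-5)
  = 0 + 5 + 0
  = 5
Equation: y = 5

y = 5


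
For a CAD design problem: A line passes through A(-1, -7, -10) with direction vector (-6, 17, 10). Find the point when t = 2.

P(t) = A + t·d
  = (-1 + (-6)·2, -7 + 17·2, -10 + 10·2)
  = (-1 - 12, -7 + 34, -10 + 20)
  = (-13, 27, 10)

(-13, 27, 10)


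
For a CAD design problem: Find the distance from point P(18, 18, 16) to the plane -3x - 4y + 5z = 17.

distance = |a·x₀ + b·y₀ + c·z₀ - d| / √(a² + b² + c²)
  = |(-3)·18 + (-4)·18 + 5·16 - 17| / √((-3)² + (-4)² + 5²)
  = |-54 - 72 + 80 - 17| / √(9 + 16 + 25)
  = |-63| / √50
  = 63 / 7.071
  ≈ 8.91

8.91


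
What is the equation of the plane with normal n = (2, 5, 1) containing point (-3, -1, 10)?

The plane through P with normal n = (a, b, c) satisfies n·(r - P) = 0,
i.e. ax + by + cz = a·x₀ + b·y₀ + c·z₀.
d = 2·(-3) + 5·(-1) + 1·10
  = -6 - 5 + 10
  = -1
Equation: 2x + 5y + z = -1

2x + 5y + z = -1


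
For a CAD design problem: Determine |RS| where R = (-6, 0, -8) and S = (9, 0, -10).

d = √[(x₂-x₁)² + (y₂-y₁)² + (z₂-z₁)²]
  = √[15² + 0² + (-2)²]
  = √[225 + 0 + 4]
  = √229
  ≈ 15.13

15.13


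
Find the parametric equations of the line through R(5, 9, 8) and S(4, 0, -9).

Direction vector d = S - R = (4 - 5, 0 - 9, -9 - 8) = (-1, -9, -17)
Parametric form r = R + t·d:
x = 5 - t, y = 9 - 9t, z = 8 - 17t

x = 5 - t, y = 9 - 9t, z = 8 - 17t


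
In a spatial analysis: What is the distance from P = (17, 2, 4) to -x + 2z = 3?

distance = |a·x₀ + b·y₀ + c·z₀ - d| / √(a² + b² + c²)
  = |(-1)·17 + 0·2 + 2·4 - 3| / √((-1)² + 0² + 2²)
  = |-17 + 0 + 8 - 3| / √(1 + 0 + 4)
  = |-12| / √5
  = 12 / 2.236
  ≈ 5.367

5.367


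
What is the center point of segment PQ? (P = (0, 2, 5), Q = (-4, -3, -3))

M = ((x₁+x₂)/2, (y₁+y₂)/2, (z₁+z₂)/2)
  = ((0 - 4)/2, (2 - 3)/2, (5 - 3)/2)
  = (-4/2, -1/2, 2/2)
  = (-2, -0.5, 1)

(-2, -0.5, 1)


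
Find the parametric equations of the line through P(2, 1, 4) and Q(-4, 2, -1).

Direction vector d = Q - P = (-4 - 2, 2 - 1, -1 - 4) = (-6, 1, -5)
Parametric form r = P + t·d:
x = 2 - 6t, y = 1 + t, z = 4 - 5t

x = 2 - 6t, y = 1 + t, z = 4 - 5t


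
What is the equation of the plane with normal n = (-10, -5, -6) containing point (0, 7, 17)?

The plane through P with normal n = (a, b, c) satisfies n·(r - P) = 0,
i.e. ax + by + cz = a·x₀ + b·y₀ + c·z₀.
d = (-10)·0 + (-5)·7 + (-6)·17
  = 0 - 35 - 102
  = -137
Equation: -10x - 5y - 6z = -137

-10x - 5y - 6z = -137


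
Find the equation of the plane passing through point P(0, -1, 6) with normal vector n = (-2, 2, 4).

The plane through P with normal n = (a, b, c) satisfies n·(r - P) = 0,
i.e. ax + by + cz = a·x₀ + b·y₀ + c·z₀.
d = (-2)·0 + 2·(-1) + 4·6
  = 0 - 2 + 24
  = 22
Equation: -2x + 2y + 4z = 22

-2x + 2y + 4z = 22


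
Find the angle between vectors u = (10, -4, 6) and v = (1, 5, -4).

u·v = 10·1 + (-4)·5 + 6·(-4) = 10 - 20 - 24 = -34
|u| = √(10² + (-4)² + 6²) = √152 ≈ 12.33
|v| = √(1² + 5² + (-4)²) = √42 ≈ 6.481
cos θ = (u·v)/(|u||v|) = -34/(12.33·6.481) ≈ -0.4255
θ = arccos(-0.4255) ≈ 115.2°

115.2°


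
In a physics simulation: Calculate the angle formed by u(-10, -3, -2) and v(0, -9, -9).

u·v = (-10)·0 + (-3)·(-9) + (-2)·(-9) = 0 + 27 + 18 = 45
|u| = √((-10)² + (-3)² + (-2)²) = √113 ≈ 10.63
|v| = √(0² + (-9)² + (-9)²) = √162 ≈ 12.73
cos θ = (u·v)/(|u||v|) = 45/(10.63·12.73) ≈ 0.3326
θ = arccos(0.3326) ≈ 70.57°

70.57°


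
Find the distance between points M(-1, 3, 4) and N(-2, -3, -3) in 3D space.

d = √[(x₂-x₁)² + (y₂-y₁)² + (z₂-z₁)²]
  = √[(-1)² + (-6)² + (-7)²]
  = √[1 + 36 + 49]
  = √86
  ≈ 9.274

9.274


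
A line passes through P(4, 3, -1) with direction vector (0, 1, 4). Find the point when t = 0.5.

P(t) = P + t·d
  = (4 + 0·0.5, 3 + 1·0.5, -1 + 4·0.5)
  = (4 + 0, 3 + 0.5, -1 + 2)
  = (4, 3.5, 1)

(4, 3.5, 1)


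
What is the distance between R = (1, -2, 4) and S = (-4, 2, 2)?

d = √[(x₂-x₁)² + (y₂-y₁)² + (z₂-z₁)²]
  = √[(-5)² + 4² + (-2)²]
  = √[25 + 16 + 4]
  = √45
  ≈ 6.708

6.708


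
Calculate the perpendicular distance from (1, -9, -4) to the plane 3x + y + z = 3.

distance = |a·x₀ + b·y₀ + c·z₀ - d| / √(a² + b² + c²)
  = |3·1 + 1·(-9) + 1·(-4) - 3| / √(3² + 1² + 1²)
  = |3 - 9 - 4 - 3| / √(9 + 1 + 1)
  = |-13| / √11
  = 13 / 3.317
  ≈ 3.92

3.92


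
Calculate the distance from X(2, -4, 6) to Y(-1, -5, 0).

d = √[(x₂-x₁)² + (y₂-y₁)² + (z₂-z₁)²]
  = √[(-3)² + (-1)² + (-6)²]
  = √[9 + 1 + 36]
  = √46
  ≈ 6.782

6.782


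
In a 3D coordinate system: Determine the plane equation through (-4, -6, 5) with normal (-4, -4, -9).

The plane through P with normal n = (a, b, c) satisfies n·(r - P) = 0,
i.e. ax + by + cz = a·x₀ + b·y₀ + c·z₀.
d = (-4)·(-4) + (-4)·(-6) + (-9)·5
  = 16 + 24 - 45
  = -5
Equation: -4x - 4y - 9z = -5

-4x - 4y - 9z = -5


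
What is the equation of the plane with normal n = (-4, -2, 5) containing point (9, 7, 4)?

The plane through P with normal n = (a, b, c) satisfies n·(r - P) = 0,
i.e. ax + by + cz = a·x₀ + b·y₀ + c·z₀.
d = (-4)·9 + (-2)·7 + 5·4
  = -36 - 14 + 20
  = -30
Equation: -4x - 2y + 5z = -30

-4x - 2y + 5z = -30


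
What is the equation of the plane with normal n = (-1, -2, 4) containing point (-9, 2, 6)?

The plane through P with normal n = (a, b, c) satisfies n·(r - P) = 0,
i.e. ax + by + cz = a·x₀ + b·y₀ + c·z₀.
d = (-1)·(-9) + (-2)·2 + 4·6
  = 9 - 4 + 24
  = 29
Equation: -x - 2y + 4z = 29

-x - 2y + 4z = 29


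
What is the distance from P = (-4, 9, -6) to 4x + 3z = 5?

distance = |a·x₀ + b·y₀ + c·z₀ - d| / √(a² + b² + c²)
  = |4·(-4) + 0·9 + 3·(-6) - 5| / √(4² + 0² + 3²)
  = |-16 + 0 - 18 - 5| / √(16 + 0 + 9)
  = |-39| / √25
  = 39 / 5
  ≈ 7.8

7.8


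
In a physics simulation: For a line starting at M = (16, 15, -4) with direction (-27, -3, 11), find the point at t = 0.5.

P(t) = M + t·d
  = (16 + (-27)·0.5, 15 + (-3)·0.5, -4 + 11·0.5)
  = (16 - 13.5, 15 - 1.5, -4 + 5.5)
  = (2.5, 13.5, 1.5)

(2.5, 13.5, 1.5)


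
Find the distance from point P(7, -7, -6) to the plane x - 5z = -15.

distance = |a·x₀ + b·y₀ + c·z₀ - d| / √(a² + b² + c²)
  = |1·7 + 0·(-7) + (-5)·(-6) - (-15)| / √(1² + 0² + (-5)²)
  = |7 + 0 + 30 + 15| / √(1 + 0 + 25)
  = |52| / √26
  = 52 / 5.099
  ≈ 10.2

10.2


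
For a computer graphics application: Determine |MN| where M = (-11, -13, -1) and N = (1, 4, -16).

d = √[(x₂-x₁)² + (y₂-y₁)² + (z₂-z₁)²]
  = √[12² + 17² + (-15)²]
  = √[144 + 289 + 225]
  = √658
  ≈ 25.65

25.65


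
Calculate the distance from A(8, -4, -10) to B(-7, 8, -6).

d = √[(x₂-x₁)² + (y₂-y₁)² + (z₂-z₁)²]
  = √[(-15)² + 12² + 4²]
  = √[225 + 144 + 16]
  = √385
  ≈ 19.62

19.62


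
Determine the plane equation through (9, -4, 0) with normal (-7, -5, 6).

The plane through P with normal n = (a, b, c) satisfies n·(r - P) = 0,
i.e. ax + by + cz = a·x₀ + b·y₀ + c·z₀.
d = (-7)·9 + (-5)·(-4) + 6·0
  = -63 + 20 + 0
  = -43
Equation: -7x - 5y + 6z = -43

-7x - 5y + 6z = -43


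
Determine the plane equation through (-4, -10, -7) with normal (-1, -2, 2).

The plane through P with normal n = (a, b, c) satisfies n·(r - P) = 0,
i.e. ax + by + cz = a·x₀ + b·y₀ + c·z₀.
d = (-1)·(-4) + (-2)·(-10) + 2·(-7)
  = 4 + 20 - 14
  = 10
Equation: -x - 2y + 2z = 10

-x - 2y + 2z = 10


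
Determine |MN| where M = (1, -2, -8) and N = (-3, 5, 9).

d = √[(x₂-x₁)² + (y₂-y₁)² + (z₂-z₁)²]
  = √[(-4)² + 7² + 17²]
  = √[16 + 49 + 289]
  = √354
  ≈ 18.81

18.81


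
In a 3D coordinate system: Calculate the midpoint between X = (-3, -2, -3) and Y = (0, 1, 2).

M = ((x₁+x₂)/2, (y₁+y₂)/2, (z₁+z₂)/2)
  = ((-3 + 0)/2, (-2 + 1)/2, (-3 + 2)/2)
  = (-3/2, -1/2, -1/2)
  = (-1.5, -0.5, -0.5)

(-1.5, -0.5, -0.5)


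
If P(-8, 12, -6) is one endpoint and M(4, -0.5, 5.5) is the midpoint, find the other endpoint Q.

Q = 2M - P
  = (2·4 - (-8), 2·(-0.5) - 12, 2·5.5 - (-6))
  = (8 + 8, -1 - 12, 11 + 6)
  = (16, -13, 17)

(16, -13, 17)


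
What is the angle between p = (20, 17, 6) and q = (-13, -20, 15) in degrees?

p·q = 20·(-13) + 17·(-20) + 6·15 = -260 - 340 + 90 = -510
|p| = √(20² + 17² + 6²) = √725 ≈ 26.93
|q| = √((-13)² + (-20)² + 15²) = √794 ≈ 28.18
cos θ = (p·q)/(|p||q|) = -510/(26.93·28.18) ≈ -0.6722
θ = arccos(-0.6722) ≈ 132.2°

132.2°


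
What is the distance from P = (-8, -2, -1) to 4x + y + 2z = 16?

distance = |a·x₀ + b·y₀ + c·z₀ - d| / √(a² + b² + c²)
  = |4·(-8) + 1·(-2) + 2·(-1) - 16| / √(4² + 1² + 2²)
  = |-32 - 2 - 2 - 16| / √(16 + 1 + 4)
  = |-52| / √21
  = 52 / 4.583
  ≈ 11.35

11.35


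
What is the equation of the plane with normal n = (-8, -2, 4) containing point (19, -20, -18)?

The plane through P with normal n = (a, b, c) satisfies n·(r - P) = 0,
i.e. ax + by + cz = a·x₀ + b·y₀ + c·z₀.
d = (-8)·19 + (-2)·(-20) + 4·(-18)
  = -152 + 40 - 72
  = -184
Equation: -8x - 2y + 4z = -184

-8x - 2y + 4z = -184


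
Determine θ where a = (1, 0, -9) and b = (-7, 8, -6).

a·b = 1·(-7) + 0·8 + (-9)·(-6) = -7 + 0 + 54 = 47
|a| = √(1² + 0² + (-9)²) = √82 ≈ 9.055
|b| = √((-7)² + 8² + (-6)²) = √149 ≈ 12.21
cos θ = (a·b)/(|a||b|) = 47/(9.055·12.21) ≈ 0.4252
θ = arccos(0.4252) ≈ 64.84°

64.84°


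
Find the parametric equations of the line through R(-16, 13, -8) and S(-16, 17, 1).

Direction vector d = S - R = (-16 + 16, 17 - 13, 1 + 8) = (0, 4, 9)
Parametric form r = R + t·d:
x = -16, y = 13 + 4t, z = -8 + 9t

x = -16, y = 13 + 4t, z = -8 + 9t


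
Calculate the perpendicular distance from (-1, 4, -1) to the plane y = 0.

distance = |a·x₀ + b·y₀ + c·z₀ - d| / √(a² + b² + c²)
  = |0·(-1) + 1·4 + 0·(-1) - 0| / √(0² + 1² + 0²)
  = |0 + 4 + 0 + 0| / √(0 + 1 + 0)
  = |4| / √1
  = 4 / 1
  ≈ 4

4


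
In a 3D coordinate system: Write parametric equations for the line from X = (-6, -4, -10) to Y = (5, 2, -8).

Direction vector d = Y - X = (5 + 6, 2 + 4, -8 + 10) = (11, 6, 2)
Parametric form r = X + t·d:
x = -6 + 11t, y = -4 + 6t, z = -10 + 2t

x = -6 + 11t, y = -4 + 6t, z = -10 + 2t


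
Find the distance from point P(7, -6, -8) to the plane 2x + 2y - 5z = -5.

distance = |a·x₀ + b·y₀ + c·z₀ - d| / √(a² + b² + c²)
  = |2·7 + 2·(-6) + (-5)·(-8) - (-5)| / √(2² + 2² + (-5)²)
  = |14 - 12 + 40 + 5| / √(4 + 4 + 25)
  = |47| / √33
  = 47 / 5.745
  ≈ 8.182

8.182


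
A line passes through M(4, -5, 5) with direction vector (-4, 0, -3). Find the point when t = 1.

P(t) = M + t·d
  = (4 + (-4)·1, -5 + 0·1, 5 + (-3)·1)
  = (4 - 4, -5 + 0, 5 - 3)
  = (0, -5, 2)

(0, -5, 2)


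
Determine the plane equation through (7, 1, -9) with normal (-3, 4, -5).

The plane through P with normal n = (a, b, c) satisfies n·(r - P) = 0,
i.e. ax + by + cz = a·x₀ + b·y₀ + c·z₀.
d = (-3)·7 + 4·1 + (-5)·(-9)
  = -21 + 4 + 45
  = 28
Equation: -3x + 4y - 5z = 28

-3x + 4y - 5z = 28


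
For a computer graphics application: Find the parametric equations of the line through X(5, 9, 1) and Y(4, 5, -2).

Direction vector d = Y - X = (4 - 5, 5 - 9, -2 - 1) = (-1, -4, -3)
Parametric form r = X + t·d:
x = 5 - t, y = 9 - 4t, z = 1 - 3t

x = 5 - t, y = 9 - 4t, z = 1 - 3t


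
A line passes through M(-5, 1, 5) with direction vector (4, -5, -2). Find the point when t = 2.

P(t) = M + t·d
  = (-5 + 4·2, 1 + (-5)·2, 5 + (-2)·2)
  = (-5 + 8, 1 - 10, 5 - 4)
  = (3, -9, 1)

(3, -9, 1)


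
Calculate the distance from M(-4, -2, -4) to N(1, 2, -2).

d = √[(x₂-x₁)² + (y₂-y₁)² + (z₂-z₁)²]
  = √[5² + 4² + 2²]
  = √[25 + 16 + 4]
  = √45
  ≈ 6.708

6.708


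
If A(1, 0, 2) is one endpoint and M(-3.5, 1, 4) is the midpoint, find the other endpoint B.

B = 2M - A
  = (2·(-3.5) - 1, 2·1 - 0, 2·4 - 2)
  = (-7 - 1, 2 + 0, 8 - 2)
  = (-8, 2, 6)

(-8, 2, 6)


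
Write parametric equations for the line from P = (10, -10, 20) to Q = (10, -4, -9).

Direction vector d = Q - P = (10 - 10, -4 + 10, -9 - 20) = (0, 6, -29)
Parametric form r = P + t·d:
x = 10, y = -10 + 6t, z = 20 - 29t

x = 10, y = -10 + 6t, z = 20 - 29t


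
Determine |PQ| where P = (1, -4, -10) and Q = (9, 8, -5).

d = √[(x₂-x₁)² + (y₂-y₁)² + (z₂-z₁)²]
  = √[8² + 12² + 5²]
  = √[64 + 144 + 25]
  = √233
  ≈ 15.26

15.26


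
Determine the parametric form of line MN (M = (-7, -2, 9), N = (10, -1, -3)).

Direction vector d = N - M = (10 + 7, -1 + 2, -3 - 9) = (17, 1, -12)
Parametric form r = M + t·d:
x = -7 + 17t, y = -2 + t, z = 9 - 12t

x = -7 + 17t, y = -2 + t, z = 9 - 12t


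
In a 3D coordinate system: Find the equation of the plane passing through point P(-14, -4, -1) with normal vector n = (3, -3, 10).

The plane through P with normal n = (a, b, c) satisfies n·(r - P) = 0,
i.e. ax + by + cz = a·x₀ + b·y₀ + c·z₀.
d = 3·(-14) + (-3)·(-4) + 10·(-1)
  = -42 + 12 - 10
  = -40
Equation: 3x - 3y + 10z = -40

3x - 3y + 10z = -40


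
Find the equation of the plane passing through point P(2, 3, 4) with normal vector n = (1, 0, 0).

The plane through P with normal n = (a, b, c) satisfies n·(r - P) = 0,
i.e. ax + by + cz = a·x₀ + b·y₀ + c·z₀.
d = 1·2 + 0·3 + 0·4
  = 2 + 0 + 0
  = 2
Equation: x = 2

x = 2


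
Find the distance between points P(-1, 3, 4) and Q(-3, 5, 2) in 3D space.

d = √[(x₂-x₁)² + (y₂-y₁)² + (z₂-z₁)²]
  = √[(-2)² + 2² + (-2)²]
  = √[4 + 4 + 4]
  = √12
  ≈ 3.464

3.464


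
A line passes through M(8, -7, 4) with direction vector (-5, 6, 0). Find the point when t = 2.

P(t) = M + t·d
  = (8 + (-5)·2, -7 + 6·2, 4 + 0·2)
  = (8 - 10, -7 + 12, 4 + 0)
  = (-2, 5, 4)

(-2, 5, 4)


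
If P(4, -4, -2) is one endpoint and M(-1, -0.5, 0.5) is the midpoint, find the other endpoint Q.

Q = 2M - P
  = (2·(-1) - 4, 2·(-0.5) - (-4), 2·0.5 - (-2))
  = (-2 - 4, -1 + 4, 1 + 2)
  = (-6, 3, 3)

(-6, 3, 3)


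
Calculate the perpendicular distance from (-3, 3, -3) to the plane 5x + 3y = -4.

distance = |a·x₀ + b·y₀ + c·z₀ - d| / √(a² + b² + c²)
  = |5·(-3) + 3·3 + 0·(-3) - (-4)| / √(5² + 3² + 0²)
  = |-15 + 9 + 0 + 4| / √(25 + 9 + 0)
  = |-2| / √34
  = 2 / 5.831
  ≈ 0.343

0.343


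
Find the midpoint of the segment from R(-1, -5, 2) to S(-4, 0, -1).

M = ((x₁+x₂)/2, (y₁+y₂)/2, (z₁+z₂)/2)
  = ((-1 - 4)/2, (-5 + 0)/2, (2 - 1)/2)
  = (-5/2, -5/2, 1/2)
  = (-2.5, -2.5, 0.5)

(-2.5, -2.5, 0.5)


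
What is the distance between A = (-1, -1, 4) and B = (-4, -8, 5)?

d = √[(x₂-x₁)² + (y₂-y₁)² + (z₂-z₁)²]
  = √[(-3)² + (-7)² + 1²]
  = √[9 + 49 + 1]
  = √59
  ≈ 7.681

7.681


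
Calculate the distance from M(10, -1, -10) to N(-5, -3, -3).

d = √[(x₂-x₁)² + (y₂-y₁)² + (z₂-z₁)²]
  = √[(-15)² + (-2)² + 7²]
  = √[225 + 4 + 49]
  = √278
  ≈ 16.67

16.67


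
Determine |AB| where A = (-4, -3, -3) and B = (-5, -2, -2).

d = √[(x₂-x₁)² + (y₂-y₁)² + (z₂-z₁)²]
  = √[(-1)² + 1² + 1²]
  = √[1 + 1 + 1]
  = √3
  ≈ 1.732

1.732


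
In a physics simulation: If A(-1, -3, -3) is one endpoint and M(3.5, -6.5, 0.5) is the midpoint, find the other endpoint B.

B = 2M - A
  = (2·3.5 - (-1), 2·(-6.5) - (-3), 2·0.5 - (-3))
  = (7 + 1, -13 + 3, 1 + 3)
  = (8, -10, 4)

(8, -10, 4)


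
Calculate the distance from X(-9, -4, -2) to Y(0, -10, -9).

d = √[(x₂-x₁)² + (y₂-y₁)² + (z₂-z₁)²]
  = √[9² + (-6)² + (-7)²]
  = √[81 + 36 + 49]
  = √166
  ≈ 12.88

12.88


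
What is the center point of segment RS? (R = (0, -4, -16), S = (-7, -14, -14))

M = ((x₁+x₂)/2, (y₁+y₂)/2, (z₁+z₂)/2)
  = ((0 - 7)/2, (-4 - 14)/2, (-16 - 14)/2)
  = (-7/2, -18/2, -30/2)
  = (-3.5, -9, -15)

(-3.5, -9, -15)


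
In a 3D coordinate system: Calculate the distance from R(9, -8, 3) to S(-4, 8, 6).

d = √[(x₂-x₁)² + (y₂-y₁)² + (z₂-z₁)²]
  = √[(-13)² + 16² + 3²]
  = √[169 + 256 + 9]
  = √434
  ≈ 20.83

20.83


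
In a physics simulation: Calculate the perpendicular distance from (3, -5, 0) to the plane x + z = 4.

distance = |a·x₀ + b·y₀ + c·z₀ - d| / √(a² + b² + c²)
  = |1·3 + 0·(-5) + 1·0 - 4| / √(1² + 0² + 1²)
  = |3 + 0 + 0 - 4| / √(1 + 0 + 1)
  = |-1| / √2
  = 1 / 1.414
  ≈ 0.7071

0.7071


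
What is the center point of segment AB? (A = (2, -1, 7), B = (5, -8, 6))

M = ((x₁+x₂)/2, (y₁+y₂)/2, (z₁+z₂)/2)
  = ((2 + 5)/2, (-1 - 8)/2, (7 + 6)/2)
  = (7/2, -9/2, 13/2)
  = (3.5, -4.5, 6.5)

(3.5, -4.5, 6.5)


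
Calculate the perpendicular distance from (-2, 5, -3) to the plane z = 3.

distance = |a·x₀ + b·y₀ + c·z₀ - d| / √(a² + b² + c²)
  = |0·(-2) + 0·5 + 1·(-3) - 3| / √(0² + 0² + 1²)
  = |0 + 0 - 3 - 3| / √(0 + 0 + 1)
  = |-6| / √1
  = 6 / 1
  ≈ 6

6


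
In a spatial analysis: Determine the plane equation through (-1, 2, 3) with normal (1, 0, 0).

The plane through P with normal n = (a, b, c) satisfies n·(r - P) = 0,
i.e. ax + by + cz = a·x₀ + b·y₀ + c·z₀.
d = 1·(-1) + 0·2 + 0·3
  = -1 + 0 + 0
  = -1
Equation: x = -1

x = -1


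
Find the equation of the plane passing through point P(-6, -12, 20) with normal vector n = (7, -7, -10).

The plane through P with normal n = (a, b, c) satisfies n·(r - P) = 0,
i.e. ax + by + cz = a·x₀ + b·y₀ + c·z₀.
d = 7·(-6) + (-7)·(-12) + (-10)·20
  = -42 + 84 - 200
  = -158
Equation: 7x - 7y - 10z = -158

7x - 7y - 10z = -158


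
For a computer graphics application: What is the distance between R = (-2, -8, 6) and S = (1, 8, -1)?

d = √[(x₂-x₁)² + (y₂-y₁)² + (z₂-z₁)²]
  = √[3² + 16² + (-7)²]
  = √[9 + 256 + 49]
  = √314
  ≈ 17.72

17.72


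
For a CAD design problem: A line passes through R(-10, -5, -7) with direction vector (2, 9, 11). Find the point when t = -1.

P(t) = R + t·d
  = (-10 + 2·(-1), -5 + 9·(-1), -7 + 11·(-1))
  = (-10 - 2, -5 - 9, -7 - 11)
  = (-12, -14, -18)

(-12, -14, -18)


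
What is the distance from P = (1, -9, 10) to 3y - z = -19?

distance = |a·x₀ + b·y₀ + c·z₀ - d| / √(a² + b² + c²)
  = |0·1 + 3·(-9) + (-1)·10 - (-19)| / √(0² + 3² + (-1)²)
  = |0 - 27 - 10 + 19| / √(0 + 9 + 1)
  = |-18| / √10
  = 18 / 3.162
  ≈ 5.692

5.692


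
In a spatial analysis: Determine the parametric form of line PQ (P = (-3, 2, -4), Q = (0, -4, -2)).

Direction vector d = Q - P = (0 + 3, -4 - 2, -2 + 4) = (3, -6, 2)
Parametric form r = P + t·d:
x = -3 + 3t, y = 2 - 6t, z = -4 + 2t

x = -3 + 3t, y = 2 - 6t, z = -4 + 2t


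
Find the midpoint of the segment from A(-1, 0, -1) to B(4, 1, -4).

M = ((x₁+x₂)/2, (y₁+y₂)/2, (z₁+z₂)/2)
  = ((-1 + 4)/2, (0 + 1)/2, (-1 - 4)/2)
  = (3/2, 1/2, -5/2)
  = (1.5, 0.5, -2.5)

(1.5, 0.5, -2.5)


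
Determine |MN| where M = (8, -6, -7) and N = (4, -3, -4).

d = √[(x₂-x₁)² + (y₂-y₁)² + (z₂-z₁)²]
  = √[(-4)² + 3² + 3²]
  = √[16 + 9 + 9]
  = √34
  ≈ 5.831

5.831


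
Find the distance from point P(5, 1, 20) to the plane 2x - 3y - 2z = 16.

distance = |a·x₀ + b·y₀ + c·z₀ - d| / √(a² + b² + c²)
  = |2·5 + (-3)·1 + (-2)·20 - 16| / √(2² + (-3)² + (-2)²)
  = |10 - 3 - 40 - 16| / √(4 + 9 + 4)
  = |-49| / √17
  = 49 / 4.123
  ≈ 11.88

11.88


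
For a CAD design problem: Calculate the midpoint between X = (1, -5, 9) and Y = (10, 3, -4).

M = ((x₁+x₂)/2, (y₁+y₂)/2, (z₁+z₂)/2)
  = ((1 + 10)/2, (-5 + 3)/2, (9 - 4)/2)
  = (11/2, -2/2, 5/2)
  = (5.5, -1, 2.5)

(5.5, -1, 2.5)


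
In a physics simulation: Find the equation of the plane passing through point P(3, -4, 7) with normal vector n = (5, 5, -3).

The plane through P with normal n = (a, b, c) satisfies n·(r - P) = 0,
i.e. ax + by + cz = a·x₀ + b·y₀ + c·z₀.
d = 5·3 + 5·(-4) + (-3)·7
  = 15 - 20 - 21
  = -26
Equation: 5x + 5y - 3z = -26

5x + 5y - 3z = -26


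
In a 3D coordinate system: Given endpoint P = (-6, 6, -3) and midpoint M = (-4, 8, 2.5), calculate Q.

Q = 2M - P
  = (2·(-4) - (-6), 2·8 - 6, 2·2.5 - (-3))
  = (-8 + 6, 16 - 6, 5 + 3)
  = (-2, 10, 8)

(-2, 10, 8)


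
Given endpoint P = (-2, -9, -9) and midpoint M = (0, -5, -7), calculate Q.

Q = 2M - P
  = (2·0 - (-2), 2·(-5) - (-9), 2·(-7) - (-9))
  = (0 + 2, -10 + 9, -14 + 9)
  = (2, -1, -5)

(2, -1, -5)


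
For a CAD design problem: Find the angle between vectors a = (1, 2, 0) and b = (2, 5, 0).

a·b = 1·2 + 2·5 + 0·0 = 2 + 10 + 0 = 12
|a| = √(1² + 2² + 0²) = √5 ≈ 2.236
|b| = √(2² + 5² + 0²) = √29 ≈ 5.385
cos θ = (a·b)/(|a||b|) = 12/(2.236·5.385) ≈ 0.9965
θ = arccos(0.9965) ≈ 4.764°

4.764°


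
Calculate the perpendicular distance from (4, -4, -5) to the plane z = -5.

distance = |a·x₀ + b·y₀ + c·z₀ - d| / √(a² + b² + c²)
  = |0·4 + 0·(-4) + 1·(-5) - (-5)| / √(0² + 0² + 1²)
  = |0 + 0 - 5 + 5| / √(0 + 0 + 1)
  = |0| / √1
  = 0 / 1
  ≈ 0

0


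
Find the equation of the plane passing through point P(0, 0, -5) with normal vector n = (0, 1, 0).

The plane through P with normal n = (a, b, c) satisfies n·(r - P) = 0,
i.e. ax + by + cz = a·x₀ + b·y₀ + c·z₀.
d = 0·0 + 1·0 + 0·(-5)
  = 0 + 0 + 0
  = 0
Equation: y = 0

y = 0


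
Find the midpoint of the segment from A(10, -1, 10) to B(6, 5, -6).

M = ((x₁+x₂)/2, (y₁+y₂)/2, (z₁+z₂)/2)
  = ((10 + 6)/2, (-1 + 5)/2, (10 - 6)/2)
  = (16/2, 4/2, 4/2)
  = (8, 2, 2)

(8, 2, 2)


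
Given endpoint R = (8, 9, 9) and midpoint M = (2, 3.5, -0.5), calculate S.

S = 2M - R
  = (2·2 - 8, 2·3.5 - 9, 2·(-0.5) - 9)
  = (4 - 8, 7 - 9, -1 - 9)
  = (-4, -2, -10)

(-4, -2, -10)


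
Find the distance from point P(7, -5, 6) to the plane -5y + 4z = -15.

distance = |a·x₀ + b·y₀ + c·z₀ - d| / √(a² + b² + c²)
  = |0·7 + (-5)·(-5) + 4·6 - (-15)| / √(0² + (-5)² + 4²)
  = |0 + 25 + 24 + 15| / √(0 + 25 + 16)
  = |64| / √41
  = 64 / 6.403
  ≈ 9.995

9.995


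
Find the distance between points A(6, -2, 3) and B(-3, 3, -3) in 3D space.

d = √[(x₂-x₁)² + (y₂-y₁)² + (z₂-z₁)²]
  = √[(-9)² + 5² + (-6)²]
  = √[81 + 25 + 36]
  = √142
  ≈ 11.92

11.92


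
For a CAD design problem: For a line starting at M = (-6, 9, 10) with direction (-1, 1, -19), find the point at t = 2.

P(t) = M + t·d
  = (-6 + (-1)·2, 9 + 1·2, 10 + (-19)·2)
  = (-6 - 2, 9 + 2, 10 - 38)
  = (-8, 11, -28)

(-8, 11, -28)


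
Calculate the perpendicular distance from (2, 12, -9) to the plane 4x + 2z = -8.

distance = |a·x₀ + b·y₀ + c·z₀ - d| / √(a² + b² + c²)
  = |4·2 + 0·12 + 2·(-9) - (-8)| / √(4² + 0² + 2²)
  = |8 + 0 - 18 + 8| / √(16 + 0 + 4)
  = |-2| / √20
  = 2 / 4.472
  ≈ 0.4472

0.4472


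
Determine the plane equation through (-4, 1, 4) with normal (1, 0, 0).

The plane through P with normal n = (a, b, c) satisfies n·(r - P) = 0,
i.e. ax + by + cz = a·x₀ + b·y₀ + c·z₀.
d = 1·(-4) + 0·1 + 0·4
  = -4 + 0 + 0
  = -4
Equation: x = -4

x = -4


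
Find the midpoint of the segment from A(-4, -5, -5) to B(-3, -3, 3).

M = ((x₁+x₂)/2, (y₁+y₂)/2, (z₁+z₂)/2)
  = ((-4 - 3)/2, (-5 - 3)/2, (-5 + 3)/2)
  = (-7/2, -8/2, -2/2)
  = (-3.5, -4, -1)

(-3.5, -4, -1)


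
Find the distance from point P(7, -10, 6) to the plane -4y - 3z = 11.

distance = |a·x₀ + b·y₀ + c·z₀ - d| / √(a² + b² + c²)
  = |0·7 + (-4)·(-10) + (-3)·6 - 11| / √(0² + (-4)² + (-3)²)
  = |0 + 40 - 18 - 11| / √(0 + 16 + 9)
  = |11| / √25
  = 11 / 5
  ≈ 2.2

2.2


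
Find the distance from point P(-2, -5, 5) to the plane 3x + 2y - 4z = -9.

distance = |a·x₀ + b·y₀ + c·z₀ - d| / √(a² + b² + c²)
  = |3·(-2) + 2·(-5) + (-4)·5 - (-9)| / √(3² + 2² + (-4)²)
  = |-6 - 10 - 20 + 9| / √(9 + 4 + 16)
  = |-27| / √29
  = 27 / 5.385
  ≈ 5.014

5.014


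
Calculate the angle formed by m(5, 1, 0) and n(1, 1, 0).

m·n = 5·1 + 1·1 + 0·0 = 5 + 1 + 0 = 6
|m| = √(5² + 1² + 0²) = √26 ≈ 5.099
|n| = √(1² + 1² + 0²) = √2 ≈ 1.414
cos θ = (m·n)/(|m||n|) = 6/(5.099·1.414) ≈ 0.8321
θ = arccos(0.8321) ≈ 33.69°

33.69°


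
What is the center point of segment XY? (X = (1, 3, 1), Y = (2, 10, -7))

M = ((x₁+x₂)/2, (y₁+y₂)/2, (z₁+z₂)/2)
  = ((1 + 2)/2, (3 + 10)/2, (1 - 7)/2)
  = (3/2, 13/2, -6/2)
  = (1.5, 6.5, -3)

(1.5, 6.5, -3)


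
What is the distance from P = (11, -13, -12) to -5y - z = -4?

distance = |a·x₀ + b·y₀ + c·z₀ - d| / √(a² + b² + c²)
  = |0·11 + (-5)·(-13) + (-1)·(-12) - (-4)| / √(0² + (-5)² + (-1)²)
  = |0 + 65 + 12 + 4| / √(0 + 25 + 1)
  = |81| / √26
  = 81 / 5.099
  ≈ 15.89

15.89


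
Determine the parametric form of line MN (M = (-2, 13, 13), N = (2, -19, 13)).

Direction vector d = N - M = (2 + 2, -19 - 13, 13 - 13) = (4, -32, 0)
Parametric form r = M + t·d:
x = -2 + 4t, y = 13 - 32t, z = 13

x = -2 + 4t, y = 13 - 32t, z = 13


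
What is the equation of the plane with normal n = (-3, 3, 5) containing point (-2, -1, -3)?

The plane through P with normal n = (a, b, c) satisfies n·(r - P) = 0,
i.e. ax + by + cz = a·x₀ + b·y₀ + c·z₀.
d = (-3)·(-2) + 3·(-1) + 5·(-3)
  = 6 - 3 - 15
  = -12
Equation: -3x + 3y + 5z = -12

-3x + 3y + 5z = -12
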